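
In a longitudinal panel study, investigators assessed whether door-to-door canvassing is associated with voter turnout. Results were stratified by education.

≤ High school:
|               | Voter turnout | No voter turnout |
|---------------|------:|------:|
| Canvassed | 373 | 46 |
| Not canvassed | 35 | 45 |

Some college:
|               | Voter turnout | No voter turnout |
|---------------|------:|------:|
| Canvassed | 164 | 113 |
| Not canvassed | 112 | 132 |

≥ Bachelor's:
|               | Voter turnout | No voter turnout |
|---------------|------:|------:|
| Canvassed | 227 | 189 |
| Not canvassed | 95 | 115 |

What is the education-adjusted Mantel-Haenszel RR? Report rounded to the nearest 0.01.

1.40

RR_MH = Σ(aᵢ·n₀ᵢ/nᵢ) / Σ(cᵢ·n₁ᵢ/nᵢ), with n₁ᵢ = aᵢ+bᵢ (exposed), n₀ᵢ = cᵢ+dᵢ (unexposed), nᵢ = n₁ᵢ+n₀ᵢ.
Stratum 1 (≤ High school): n₁ = 419, n₀ = 80, n = 499; a·n₀/n = 373·80/499 = 59.7996; c·n₁/n = 35·419/499 = 29.3888
Stratum 2 (Some college): n₁ = 277, n₀ = 244, n = 521; a·n₀/n = 164·244/521 = 76.8061; c·n₁/n = 112·277/521 = 59.5470
Stratum 3 (≥ Bachelor's): n₁ = 416, n₀ = 210, n = 626; a·n₀/n = 227·210/626 = 76.1502; c·n₁/n = 95·416/626 = 63.1310
RR_MH = (59.7996 + 76.8061 + 76.1502) / (29.3888 + 59.5470 + 63.1310) = 212.7559 / 152.0668 = 1.39910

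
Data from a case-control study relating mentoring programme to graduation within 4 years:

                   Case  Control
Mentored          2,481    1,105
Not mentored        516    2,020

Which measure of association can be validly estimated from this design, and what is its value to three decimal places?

Cells: a = 2481, b = 1105, c = 516, d = 2020.
This is a case-control study: participants were sampled on outcome status, so risks in the source population cannot be estimated directly — relative risk is not valid here. The odds ratio is the appropriate measure.
OR = (a·d)/(b·c) = (2481 × 2020) / (1105 × 516) = 5011620 / 570180 = 8.78954

8.790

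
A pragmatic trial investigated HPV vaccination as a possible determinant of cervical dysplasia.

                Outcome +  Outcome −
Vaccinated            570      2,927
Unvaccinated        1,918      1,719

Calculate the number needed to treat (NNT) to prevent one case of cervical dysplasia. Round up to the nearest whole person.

Risk in treated group = 570/3497 = 0.16300; risk in control = 1918/3637 = 0.52736.
Absolute risk reduction = 0.52736 − 0.16300 = 0.36436
NNT = 1 / ARR = 1 / 0.36436 = 2.745 → round up → 3

3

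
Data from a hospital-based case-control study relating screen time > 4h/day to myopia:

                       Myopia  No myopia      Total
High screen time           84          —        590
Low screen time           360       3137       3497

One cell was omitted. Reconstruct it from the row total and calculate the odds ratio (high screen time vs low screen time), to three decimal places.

1.447

The missing cell is in the exposed row: 590 − 84 = 506.
So a = 84, b = 506, c = 360, d = 3137.
OR = (a·d)/(b·c) = (84 × 3137) / (506 × 360) = 263508 / 182160 = 1.44657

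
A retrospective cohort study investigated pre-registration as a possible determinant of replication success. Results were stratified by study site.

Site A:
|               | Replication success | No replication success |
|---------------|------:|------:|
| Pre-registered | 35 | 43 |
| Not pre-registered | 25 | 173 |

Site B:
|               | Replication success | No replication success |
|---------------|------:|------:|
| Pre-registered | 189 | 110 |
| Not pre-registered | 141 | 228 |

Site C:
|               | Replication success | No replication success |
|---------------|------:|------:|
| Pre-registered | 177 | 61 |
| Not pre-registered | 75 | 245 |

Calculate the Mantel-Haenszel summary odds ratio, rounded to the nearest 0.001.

OR_MH = Σ(aᵢdᵢ/nᵢ) / Σ(bᵢcᵢ/nᵢ), where nᵢ is the stratum total.
Stratum 1 (Site A): n = 276; a·d/n = 35·173/276 = 21.9384; b·c/n = 43·25/276 = 3.8949
Stratum 2 (Site B): n = 668; a·d/n = 189·228/668 = 64.5090; b·c/n = 110·141/668 = 23.2186
Stratum 3 (Site C): n = 558; a·d/n = 177·245/558 = 77.7151; b·c/n = 61·75/558 = 8.1989
OR_MH = (21.9384 + 64.5090 + 77.7151) / (3.8949 + 23.2186 + 8.1989) = 164.1624 / 35.3124 = 4.64886

4.649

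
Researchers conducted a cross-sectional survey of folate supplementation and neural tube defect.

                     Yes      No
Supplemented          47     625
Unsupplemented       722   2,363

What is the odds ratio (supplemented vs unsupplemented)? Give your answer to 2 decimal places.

Cells: a = 47, b = 625, c = 722, d = 2363.
OR = (a·d)/(b·c) = (47 × 2363) / (625 × 722) = 111061 / 451250 = 0.24612
Exposure is associated with lower odds of neural tube defect (OR = 0.25 < 1).

0.25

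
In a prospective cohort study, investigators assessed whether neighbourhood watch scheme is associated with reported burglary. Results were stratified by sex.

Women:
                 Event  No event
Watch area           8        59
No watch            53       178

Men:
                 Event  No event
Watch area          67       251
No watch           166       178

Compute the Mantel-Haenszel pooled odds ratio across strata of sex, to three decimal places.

OR_MH = Σ(aᵢdᵢ/nᵢ) / Σ(bᵢcᵢ/nᵢ), where nᵢ is the stratum total.
Stratum 1 (Women): n = 298; a·d/n = 8·178/298 = 4.7785; b·c/n = 59·53/298 = 10.4933
Stratum 2 (Men): n = 662; a·d/n = 67·178/662 = 18.0151; b·c/n = 251·166/662 = 62.9396
OR_MH = (4.7785 + 18.0151) / (10.4933 + 62.9396) = 22.7936 / 73.4329 = 0.31040

0.310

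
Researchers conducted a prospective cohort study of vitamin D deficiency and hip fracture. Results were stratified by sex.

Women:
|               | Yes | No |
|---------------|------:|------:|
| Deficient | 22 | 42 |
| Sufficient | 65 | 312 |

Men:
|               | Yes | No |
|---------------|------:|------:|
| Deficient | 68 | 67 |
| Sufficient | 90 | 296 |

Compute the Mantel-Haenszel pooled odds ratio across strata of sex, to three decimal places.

3.051

OR_MH = Σ(aᵢdᵢ/nᵢ) / Σ(bᵢcᵢ/nᵢ), where nᵢ is the stratum total.
Stratum 1 (Women): n = 441; a·d/n = 22·312/441 = 15.5646; b·c/n = 42·65/441 = 6.1905
Stratum 2 (Men): n = 521; a·d/n = 68·296/521 = 38.6334; b·c/n = 67·90/521 = 11.5739
OR_MH = (15.5646 + 38.6334) / (6.1905 + 11.5739) = 54.1980 / 17.7644 = 3.05094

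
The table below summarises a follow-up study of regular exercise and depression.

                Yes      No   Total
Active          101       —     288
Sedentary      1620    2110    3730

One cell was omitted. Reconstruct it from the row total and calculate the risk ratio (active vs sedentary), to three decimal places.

0.807

The missing cell is in the exposed row: 288 − 101 = 187.
So a = 101, b = 187, c = 1620, d = 2110.
RR = [a/(a+b)] / [c/(c+d)] = (101/288) / (1620/3730) = 0.35069/0.43432 = 0.80746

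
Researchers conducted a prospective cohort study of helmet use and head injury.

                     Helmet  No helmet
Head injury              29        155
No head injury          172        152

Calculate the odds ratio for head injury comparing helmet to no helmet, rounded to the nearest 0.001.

Reading the table with exposure as columns: a = 29 (Helmet, case), b = 172 (Helmet, non-case), c = 155 (No helmet, case), d = 152.
OR = (a·d)/(b·c) = (29 × 152) / (172 × 155) = 4408 / 26660 = 0.16534
Exposure is associated with lower odds of head injury (OR = 0.17 < 1).

0.165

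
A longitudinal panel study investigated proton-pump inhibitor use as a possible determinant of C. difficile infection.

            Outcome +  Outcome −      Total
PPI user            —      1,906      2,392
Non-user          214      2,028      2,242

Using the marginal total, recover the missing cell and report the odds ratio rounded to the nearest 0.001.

2.416

The missing cell is in the exposed row: 2392 − 1906 = 486.
So a = 486, b = 1906, c = 214, d = 2028.
OR = (a·d)/(b·c) = (486 × 2028) / (1906 × 214) = 985608 / 407884 = 2.41639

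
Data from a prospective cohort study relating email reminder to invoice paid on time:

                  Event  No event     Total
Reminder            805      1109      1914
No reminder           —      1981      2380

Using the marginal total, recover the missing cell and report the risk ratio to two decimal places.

2.51

The missing cell is in the unexposed row: 2380 − 1981 = 399.
So a = 805, b = 1109, c = 399, d = 1981.
RR = [a/(a+b)] / [c/(c+d)] = (805/1914) / (399/2380) = 0.42059/0.16765 = 2.50875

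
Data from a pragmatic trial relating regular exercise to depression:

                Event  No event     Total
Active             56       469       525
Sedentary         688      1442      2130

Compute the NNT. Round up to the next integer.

Risk in treated group = 56/525 = 0.10667; risk in control = 688/2130 = 0.32300.
Absolute risk reduction = 0.32300 − 0.10667 = 0.21634
NNT = 1 / ARR = 1 / 0.21634 = 4.622 → round up → 5

5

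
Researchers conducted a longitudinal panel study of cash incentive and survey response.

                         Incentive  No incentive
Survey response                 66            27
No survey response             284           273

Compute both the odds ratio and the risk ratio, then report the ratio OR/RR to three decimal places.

Reading the table with exposure as columns: a = 66 (Incentive, case), b = 284 (Incentive, non-case), c = 27 (No incentive, case), d = 273.
OR = (66·273)/(284·27) = 18018/7668 = 2.34977
Risk in exposed = 66/350 = 0.18857; risk in unexposed = 27/300 = 0.09000; RR = 2.09524
OR/RR = 2.34977 / 2.09524 = 1.12148
The outcome is not rare, so the OR lies further from 1 than the RR.

1.121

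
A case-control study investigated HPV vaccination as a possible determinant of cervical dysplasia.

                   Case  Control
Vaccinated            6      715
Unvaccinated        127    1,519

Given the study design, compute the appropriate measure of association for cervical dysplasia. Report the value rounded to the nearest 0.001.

Cells: a = 6, b = 715, c = 127, d = 1519.
This is a case-control study: participants were sampled on outcome status, so risks in the source population cannot be estimated directly — relative risk is not valid here. The odds ratio is the appropriate measure.
OR = (a·d)/(b·c) = (6 × 1519) / (715 × 127) = 9114 / 90805 = 0.10037

0.100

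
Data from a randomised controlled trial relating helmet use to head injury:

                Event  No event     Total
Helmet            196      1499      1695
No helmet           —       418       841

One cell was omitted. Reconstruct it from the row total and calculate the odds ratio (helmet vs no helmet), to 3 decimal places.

0.129

The missing cell is in the unexposed row: 841 − 418 = 423.
So a = 196, b = 1499, c = 423, d = 418.
OR = (a·d)/(b·c) = (196 × 418) / (1499 × 423) = 81928 / 634077 = 0.12921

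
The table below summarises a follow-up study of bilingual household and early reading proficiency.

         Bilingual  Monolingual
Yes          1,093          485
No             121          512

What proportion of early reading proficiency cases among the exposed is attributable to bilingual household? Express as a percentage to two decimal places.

45.97

Reading the table with exposure as columns: a = 1093 (Bilingual, case), b = 121 (Bilingual, non-case), c = 485 (Monolingual, case), d = 512.
Risk in exposed = 1093/1214 = 0.90033; risk in unexposed = 485/997 = 0.48646.
RR = 0.90033/0.48646 = 1.85078
AR% = (RR − 1)/RR × 100 = (1.85078 − 1)/1.85078 × 100 = 45.9687%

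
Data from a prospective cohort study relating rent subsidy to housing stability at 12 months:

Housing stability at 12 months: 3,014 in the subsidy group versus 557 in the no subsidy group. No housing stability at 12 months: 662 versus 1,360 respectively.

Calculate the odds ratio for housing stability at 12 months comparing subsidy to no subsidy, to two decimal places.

11.12

From the description: a = 3014, b = 662, c = 557, d = 1360.
OR = (a·d)/(b·c) = (3014 × 1360) / (662 × 557) = 4099040 / 368734 = 11.11652
The odds of housing stability at 12 months are about 11.12 times as high in the subsidy group.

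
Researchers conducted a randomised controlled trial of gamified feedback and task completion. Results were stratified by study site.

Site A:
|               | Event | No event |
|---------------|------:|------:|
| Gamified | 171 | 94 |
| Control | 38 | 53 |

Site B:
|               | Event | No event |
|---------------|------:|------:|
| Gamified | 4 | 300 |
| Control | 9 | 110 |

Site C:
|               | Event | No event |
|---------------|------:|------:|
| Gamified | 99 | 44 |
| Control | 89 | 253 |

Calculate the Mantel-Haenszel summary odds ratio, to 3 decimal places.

3.191

OR_MH = Σ(aᵢdᵢ/nᵢ) / Σ(bᵢcᵢ/nᵢ), where nᵢ is the stratum total.
Stratum 1 (Site A): n = 356; a·d/n = 171·53/356 = 25.4579; b·c/n = 94·38/356 = 10.0337
Stratum 2 (Site B): n = 423; a·d/n = 4·110/423 = 1.0402; b·c/n = 300·9/423 = 6.3830
Stratum 3 (Site C): n = 485; a·d/n = 99·253/485 = 51.6433; b·c/n = 44·89/485 = 8.0742
OR_MH = (25.4579 + 1.0402 + 51.6433) / (10.0337 + 6.3830 + 8.0742) = 78.1414 / 24.4909 = 3.19063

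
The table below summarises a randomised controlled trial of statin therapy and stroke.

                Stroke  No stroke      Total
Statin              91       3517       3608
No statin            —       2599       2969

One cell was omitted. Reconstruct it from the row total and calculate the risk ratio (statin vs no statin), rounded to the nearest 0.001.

0.202

The missing cell is in the unexposed row: 2969 − 2599 = 370.
So a = 91, b = 3517, c = 370, d = 2599.
RR = [a/(a+b)] / [c/(c+d)] = (91/3608) / (370/2969) = 0.02522/0.12462 = 0.20239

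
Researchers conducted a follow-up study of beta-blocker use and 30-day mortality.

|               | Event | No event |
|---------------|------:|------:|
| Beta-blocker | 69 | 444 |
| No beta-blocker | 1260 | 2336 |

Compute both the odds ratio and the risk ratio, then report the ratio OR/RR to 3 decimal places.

Cells: a = 69, b = 444, c = 1260, d = 2336.
OR = (69·2336)/(444·1260) = 161184/559440 = 0.28812
Risk in exposed = 69/513 = 0.13450; risk in unexposed = 1260/3596 = 0.35039; RR = 0.38387
OR/RR = 0.28812 / 0.38387 = 0.75056
The outcome is not rare, so the OR lies further from 1 than the RR.

0.751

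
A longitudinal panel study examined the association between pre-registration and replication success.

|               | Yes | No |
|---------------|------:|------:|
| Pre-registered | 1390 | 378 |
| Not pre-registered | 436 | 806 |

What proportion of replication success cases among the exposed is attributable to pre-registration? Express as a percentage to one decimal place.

Cells: a = 1390, b = 378, c = 436, d = 806.
Risk in exposed = 1390/1768 = 0.78620; risk in unexposed = 436/1242 = 0.35105.
RR = 0.78620/0.35105 = 2.23959
AR% = (RR − 1)/RR × 100 = (2.23959 − 1)/2.23959 × 100 = 55.3489%

55.3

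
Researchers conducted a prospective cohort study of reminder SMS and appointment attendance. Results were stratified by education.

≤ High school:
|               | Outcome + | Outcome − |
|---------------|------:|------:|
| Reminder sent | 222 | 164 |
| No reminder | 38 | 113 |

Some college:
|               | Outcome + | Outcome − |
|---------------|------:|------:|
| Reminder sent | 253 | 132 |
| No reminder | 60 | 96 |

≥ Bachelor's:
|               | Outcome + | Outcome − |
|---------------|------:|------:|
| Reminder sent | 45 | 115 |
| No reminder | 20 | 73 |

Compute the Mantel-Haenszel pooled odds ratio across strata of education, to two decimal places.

OR_MH = Σ(aᵢdᵢ/nᵢ) / Σ(bᵢcᵢ/nᵢ), where nᵢ is the stratum total.
Stratum 1 (≤ High school): n = 537; a·d/n = 222·113/537 = 46.7151; b·c/n = 164·38/537 = 11.6052
Stratum 2 (Some college): n = 541; a·d/n = 253·96/541 = 44.8946; b·c/n = 132·60/541 = 14.6396
Stratum 3 (≥ Bachelor's): n = 253; a·d/n = 45·73/253 = 12.9842; b·c/n = 115·20/253 = 9.0909
OR_MH = (46.7151 + 44.8946 + 12.9842) / (11.6052 + 14.6396 + 9.0909) = 104.5939 / 35.3357 = 2.96001

2.96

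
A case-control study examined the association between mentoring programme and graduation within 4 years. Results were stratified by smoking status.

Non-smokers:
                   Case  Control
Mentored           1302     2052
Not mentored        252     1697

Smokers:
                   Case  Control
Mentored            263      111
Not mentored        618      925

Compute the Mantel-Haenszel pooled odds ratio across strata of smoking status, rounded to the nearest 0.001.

4.078

OR_MH = Σ(aᵢdᵢ/nᵢ) / Σ(bᵢcᵢ/nᵢ), where nᵢ is the stratum total.
Stratum 1 (Non-smokers): n = 5303; a·d/n = 1302·1697/5303 = 416.6498; b·c/n = 2052·252/5303 = 97.5116
Stratum 2 (Smokers): n = 1917; a·d/n = 263·925/1917 = 126.9040; b·c/n = 111·618/1917 = 35.7840
OR_MH = (416.6498 + 126.9040) / (97.5116 + 35.7840) = 543.5538 / 133.2956 = 4.07781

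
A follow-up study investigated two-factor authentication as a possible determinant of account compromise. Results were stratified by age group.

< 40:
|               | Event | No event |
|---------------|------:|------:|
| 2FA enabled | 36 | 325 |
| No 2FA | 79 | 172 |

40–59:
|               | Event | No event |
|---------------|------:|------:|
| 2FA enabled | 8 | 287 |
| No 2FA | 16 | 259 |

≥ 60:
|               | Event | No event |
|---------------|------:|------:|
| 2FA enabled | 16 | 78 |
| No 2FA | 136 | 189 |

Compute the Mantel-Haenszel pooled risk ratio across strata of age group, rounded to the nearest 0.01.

RR_MH = Σ(aᵢ·n₀ᵢ/nᵢ) / Σ(cᵢ·n₁ᵢ/nᵢ), with n₁ᵢ = aᵢ+bᵢ (exposed), n₀ᵢ = cᵢ+dᵢ (unexposed), nᵢ = n₁ᵢ+n₀ᵢ.
Stratum 1 (< 40): n₁ = 361, n₀ = 251, n = 612; a·n₀/n = 36·251/612 = 14.7647; c·n₁/n = 79·361/612 = 46.5997
Stratum 2 (40–59): n₁ = 295, n₀ = 275, n = 570; a·n₀/n = 8·275/570 = 3.8596; c·n₁/n = 16·295/570 = 8.2807
Stratum 3 (≥ 60): n₁ = 94, n₀ = 325, n = 419; a·n₀/n = 16·325/419 = 12.4105; c·n₁/n = 136·94/419 = 30.5107
RR_MH = (14.7647 + 3.8596 + 12.4105) / (46.5997 + 8.2807 + 30.5107) = 31.0349 / 85.3911 = 0.36344

0.36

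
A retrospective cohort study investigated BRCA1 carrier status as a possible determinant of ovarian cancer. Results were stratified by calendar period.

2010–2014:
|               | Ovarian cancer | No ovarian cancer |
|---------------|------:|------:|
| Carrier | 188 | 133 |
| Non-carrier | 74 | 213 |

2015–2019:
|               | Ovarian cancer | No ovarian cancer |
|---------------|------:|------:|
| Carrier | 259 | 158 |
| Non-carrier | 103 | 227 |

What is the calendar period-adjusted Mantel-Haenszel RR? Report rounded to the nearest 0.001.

2.104

RR_MH = Σ(aᵢ·n₀ᵢ/nᵢ) / Σ(cᵢ·n₁ᵢ/nᵢ), with n₁ᵢ = aᵢ+bᵢ (exposed), n₀ᵢ = cᵢ+dᵢ (unexposed), nᵢ = n₁ᵢ+n₀ᵢ.
Stratum 1 (2010–2014): n₁ = 321, n₀ = 287, n = 608; a·n₀/n = 188·287/608 = 88.7434; c·n₁/n = 74·321/608 = 39.0691
Stratum 2 (2015–2019): n₁ = 417, n₀ = 330, n = 747; a·n₀/n = 259·330/747 = 114.4177; c·n₁/n = 103·417/747 = 57.4980
RR_MH = (88.7434 + 114.4177) / (39.0691 + 57.4980) = 203.1611 / 96.5671 = 2.10383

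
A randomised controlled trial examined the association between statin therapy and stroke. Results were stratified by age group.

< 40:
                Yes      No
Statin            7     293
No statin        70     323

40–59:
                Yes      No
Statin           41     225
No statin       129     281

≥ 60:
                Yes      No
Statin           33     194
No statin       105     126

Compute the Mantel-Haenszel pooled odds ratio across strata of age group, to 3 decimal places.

OR_MH = Σ(aᵢdᵢ/nᵢ) / Σ(bᵢcᵢ/nᵢ), where nᵢ is the stratum total.
Stratum 1 (< 40): n = 693; a·d/n = 7·323/693 = 3.2626; b·c/n = 293·70/693 = 29.5960
Stratum 2 (40–59): n = 676; a·d/n = 41·281/676 = 17.0429; b·c/n = 225·129/676 = 42.9364
Stratum 3 (≥ 60): n = 458; a·d/n = 33·126/458 = 9.0786; b·c/n = 194·105/458 = 44.4760
OR_MH = (3.2626 + 17.0429 + 9.0786) / (29.5960 + 42.9364 + 44.4760) = 29.3841 / 117.0083 = 0.25113

0.251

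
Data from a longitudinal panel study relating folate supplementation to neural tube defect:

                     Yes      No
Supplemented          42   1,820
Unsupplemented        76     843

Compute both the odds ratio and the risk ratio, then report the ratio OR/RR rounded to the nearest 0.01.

0.94

Cells: a = 42, b = 1820, c = 76, d = 843.
OR = (42·843)/(1820·76) = 35406/138320 = 0.25597
Risk in exposed = 42/1862 = 0.02256; risk in unexposed = 76/919 = 0.08270; RR = 0.27275
OR/RR = 0.25597 / 0.27275 = 0.93847
The outcome is rare in both groups, so OR ≈ RR (ratio near 1).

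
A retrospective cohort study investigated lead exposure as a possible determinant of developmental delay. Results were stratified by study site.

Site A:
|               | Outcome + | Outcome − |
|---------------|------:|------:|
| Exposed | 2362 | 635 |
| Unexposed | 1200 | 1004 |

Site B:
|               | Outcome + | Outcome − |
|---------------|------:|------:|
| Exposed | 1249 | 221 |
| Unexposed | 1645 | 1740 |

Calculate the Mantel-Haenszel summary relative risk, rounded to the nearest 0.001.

RR_MH = Σ(aᵢ·n₀ᵢ/nᵢ) / Σ(cᵢ·n₁ᵢ/nᵢ), with n₁ᵢ = aᵢ+bᵢ (exposed), n₀ᵢ = cᵢ+dᵢ (unexposed), nᵢ = n₁ᵢ+n₀ᵢ.
Stratum 1 (Site A): n₁ = 2997, n₀ = 2204, n = 5201; a·n₀/n = 2362·2204/5201 = 1000.9321; c·n₁/n = 1200·2997/5201 = 691.4824
Stratum 2 (Site B): n₁ = 1470, n₀ = 3385, n = 4855; a·n₀/n = 1249·3385/4855 = 870.8270; c·n₁/n = 1645·1470/4855 = 498.0742
RR_MH = (1000.9321 + 870.8270) / (691.4824 + 498.0742) = 1871.7591 / 1189.5566 = 1.57349

1.573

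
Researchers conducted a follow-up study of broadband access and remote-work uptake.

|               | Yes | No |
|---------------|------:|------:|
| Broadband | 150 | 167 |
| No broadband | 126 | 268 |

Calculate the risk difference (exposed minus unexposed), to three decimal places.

0.153

Cells: a = 150, b = 167, c = 126, d = 268.
Risk in exposed = 150/317 = 0.473186; risk in unexposed = 126/394 = 0.319797.
Risk difference = 0.473186 − 0.319797 = 0.153389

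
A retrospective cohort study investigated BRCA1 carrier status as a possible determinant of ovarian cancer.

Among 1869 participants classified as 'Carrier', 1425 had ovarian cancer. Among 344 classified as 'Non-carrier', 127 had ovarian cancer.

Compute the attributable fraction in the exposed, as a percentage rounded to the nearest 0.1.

51.6

From the description: a = 1425, b = 444, c = 127, d = 217.
Risk in exposed = 1425/1869 = 0.76244; risk in unexposed = 127/344 = 0.36919.
RR = 0.76244/0.36919 = 2.06519
AR% = (RR − 1)/RR × 100 = (2.06519 − 1)/2.06519 × 100 = 51.5783%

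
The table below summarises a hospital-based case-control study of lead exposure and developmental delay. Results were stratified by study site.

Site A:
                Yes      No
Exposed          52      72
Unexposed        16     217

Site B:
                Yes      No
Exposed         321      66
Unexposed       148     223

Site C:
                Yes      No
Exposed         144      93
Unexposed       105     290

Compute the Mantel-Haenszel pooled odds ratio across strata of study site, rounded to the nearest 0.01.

6.09

OR_MH = Σ(aᵢdᵢ/nᵢ) / Σ(bᵢcᵢ/nᵢ), where nᵢ is the stratum total.
Stratum 1 (Site A): n = 357; a·d/n = 52·217/357 = 31.6078; b·c/n = 72·16/357 = 3.2269
Stratum 2 (Site B): n = 758; a·d/n = 321·223/758 = 94.4367; b·c/n = 66·148/758 = 12.8865
Stratum 3 (Site C): n = 632; a·d/n = 144·290/632 = 66.0759; b·c/n = 93·105/632 = 15.4509
OR_MH = (31.6078 + 94.4367 + 66.0759) / (3.2269 + 12.8865 + 15.4509) = 192.1205 / 31.5644 = 6.08662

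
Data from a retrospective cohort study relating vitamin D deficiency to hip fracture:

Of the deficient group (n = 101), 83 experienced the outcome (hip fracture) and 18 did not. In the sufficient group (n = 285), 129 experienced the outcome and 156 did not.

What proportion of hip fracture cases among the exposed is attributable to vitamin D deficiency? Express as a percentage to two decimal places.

From the description: a = 83, b = 18, c = 129, d = 156.
Risk in exposed = 83/101 = 0.82178; risk in unexposed = 129/285 = 0.45263.
RR = 0.82178/0.45263 = 1.81557
AR% = (RR − 1)/RR × 100 = (1.81557 − 1)/1.81557 × 100 = 44.9207%

44.92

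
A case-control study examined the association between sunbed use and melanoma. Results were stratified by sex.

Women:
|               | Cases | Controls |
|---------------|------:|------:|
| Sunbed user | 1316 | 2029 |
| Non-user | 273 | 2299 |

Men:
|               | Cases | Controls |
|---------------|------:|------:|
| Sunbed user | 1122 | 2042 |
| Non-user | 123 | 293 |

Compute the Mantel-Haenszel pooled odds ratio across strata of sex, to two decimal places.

OR_MH = Σ(aᵢdᵢ/nᵢ) / Σ(bᵢcᵢ/nᵢ), where nᵢ is the stratum total.
Stratum 1 (Women): n = 5917; a·d/n = 1316·2299/5917 = 511.3206; b·c/n = 2029·273/5917 = 93.6145
Stratum 2 (Men): n = 3580; a·d/n = 1122·293/3580 = 91.8285; b·c/n = 2042·123/3580 = 70.1581
OR_MH = (511.3206 + 91.8285) / (93.6145 + 70.1581) = 603.1491 / 163.7726 = 3.68284

3.68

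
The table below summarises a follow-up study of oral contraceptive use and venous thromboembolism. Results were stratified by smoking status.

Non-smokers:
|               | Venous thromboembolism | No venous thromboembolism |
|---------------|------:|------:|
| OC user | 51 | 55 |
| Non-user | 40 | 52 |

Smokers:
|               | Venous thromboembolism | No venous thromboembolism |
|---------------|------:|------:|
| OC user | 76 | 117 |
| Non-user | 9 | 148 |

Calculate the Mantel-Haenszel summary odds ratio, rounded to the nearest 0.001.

OR_MH = Σ(aᵢdᵢ/nᵢ) / Σ(bᵢcᵢ/nᵢ), where nᵢ is the stratum total.
Stratum 1 (Non-smokers): n = 198; a·d/n = 51·52/198 = 13.3939; b·c/n = 55·40/198 = 11.1111
Stratum 2 (Smokers): n = 350; a·d/n = 76·148/350 = 32.1371; b·c/n = 117·9/350 = 3.0086
OR_MH = (13.3939 + 32.1371) / (11.1111 + 3.0086) = 45.5311 / 14.1197 = 3.22465

3.225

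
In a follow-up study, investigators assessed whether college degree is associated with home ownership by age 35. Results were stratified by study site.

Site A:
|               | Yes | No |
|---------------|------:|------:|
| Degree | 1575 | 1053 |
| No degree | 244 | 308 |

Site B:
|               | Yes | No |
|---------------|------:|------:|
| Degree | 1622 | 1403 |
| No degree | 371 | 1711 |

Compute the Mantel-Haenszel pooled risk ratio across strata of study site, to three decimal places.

2.218

RR_MH = Σ(aᵢ·n₀ᵢ/nᵢ) / Σ(cᵢ·n₁ᵢ/nᵢ), with n₁ᵢ = aᵢ+bᵢ (exposed), n₀ᵢ = cᵢ+dᵢ (unexposed), nᵢ = n₁ᵢ+n₀ᵢ.
Stratum 1 (Site A): n₁ = 2628, n₀ = 552, n = 3180; a·n₀/n = 1575·552/3180 = 273.3962; c·n₁/n = 244·2628/3180 = 201.6453
Stratum 2 (Site B): n₁ = 3025, n₀ = 2082, n = 5107; a·n₀/n = 1622·2082/5107 = 661.2500; c·n₁/n = 371·3025/5107 = 219.7523
RR_MH = (273.3962 + 661.2500) / (201.6453 + 219.7523) = 934.6463 / 421.3976 = 2.21797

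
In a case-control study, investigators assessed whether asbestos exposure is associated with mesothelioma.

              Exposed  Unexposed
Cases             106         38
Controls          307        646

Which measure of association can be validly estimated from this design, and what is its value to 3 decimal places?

Reading the table with exposure as columns: a = 106 (Exposed, case), b = 307 (Exposed, non-case), c = 38 (Unexposed, case), d = 646.
This is a case-control study: participants were sampled on outcome status, so risks in the source population cannot be estimated directly — relative risk is not valid here. The odds ratio is the appropriate measure.
OR = (a·d)/(b·c) = (106 × 646) / (307 × 38) = 68476 / 11666 = 5.86971

5.870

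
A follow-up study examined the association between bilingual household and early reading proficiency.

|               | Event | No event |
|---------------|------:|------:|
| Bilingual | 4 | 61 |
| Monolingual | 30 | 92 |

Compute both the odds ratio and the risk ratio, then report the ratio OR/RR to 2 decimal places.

Cells: a = 4, b = 61, c = 30, d = 92.
OR = (4·92)/(61·30) = 368/1830 = 0.20109
Risk in exposed = 4/65 = 0.06154; risk in unexposed = 30/122 = 0.24590; RR = 0.25026
OR/RR = 0.20109 / 0.25026 = 0.80355
The outcome is not rare, so the OR lies further from 1 than the RR.

0.80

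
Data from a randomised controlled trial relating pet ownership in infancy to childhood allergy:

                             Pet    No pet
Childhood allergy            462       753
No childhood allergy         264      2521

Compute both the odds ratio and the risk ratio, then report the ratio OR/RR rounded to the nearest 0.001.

Reading the table with exposure as columns: a = 462 (Pet, case), b = 264 (Pet, non-case), c = 753 (No pet, case), d = 2521.
OR = (462·2521)/(264·753) = 1164702/198792 = 5.85890
Risk in exposed = 462/726 = 0.63636; risk in unexposed = 753/3274 = 0.22999; RR = 2.76687
OR/RR = 5.85890 / 2.76687 = 2.11752
The outcome is not rare, so the OR lies further from 1 than the RR.

2.118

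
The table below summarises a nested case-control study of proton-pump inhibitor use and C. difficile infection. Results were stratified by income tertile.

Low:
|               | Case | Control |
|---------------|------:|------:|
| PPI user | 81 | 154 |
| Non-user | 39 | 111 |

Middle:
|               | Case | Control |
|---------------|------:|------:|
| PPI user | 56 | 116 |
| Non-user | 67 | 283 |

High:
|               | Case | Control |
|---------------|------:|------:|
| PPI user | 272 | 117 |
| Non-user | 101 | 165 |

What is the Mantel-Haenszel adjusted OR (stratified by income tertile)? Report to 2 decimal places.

OR_MH = Σ(aᵢdᵢ/nᵢ) / Σ(bᵢcᵢ/nᵢ), where nᵢ is the stratum total.
Stratum 1 (Low): n = 385; a·d/n = 81·111/385 = 23.3532; b·c/n = 154·39/385 = 15.6000
Stratum 2 (Middle): n = 522; a·d/n = 56·283/522 = 30.3602; b·c/n = 116·67/522 = 14.8889
Stratum 3 (High): n = 655; a·d/n = 272·165/655 = 68.5191; b·c/n = 117·101/655 = 18.0412
OR_MH = (23.3532 + 30.3602 + 68.5191) / (15.6000 + 14.8889 + 18.0412) = 122.2325 / 48.5301 = 2.51869

2.52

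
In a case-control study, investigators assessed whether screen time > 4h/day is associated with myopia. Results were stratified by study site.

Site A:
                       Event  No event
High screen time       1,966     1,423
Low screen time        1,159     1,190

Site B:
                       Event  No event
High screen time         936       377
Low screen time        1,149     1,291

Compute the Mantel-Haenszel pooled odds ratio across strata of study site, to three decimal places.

1.811

OR_MH = Σ(aᵢdᵢ/nᵢ) / Σ(bᵢcᵢ/nᵢ), where nᵢ is the stratum total.
Stratum 1 (Site A): n = 5738; a·d/n = 1966·1190/5738 = 407.7274; b·c/n = 1423·1159/5738 = 287.4272
Stratum 2 (Site B): n = 3753; a·d/n = 936·1291/3753 = 321.9760; b·c/n = 377·1149/3753 = 115.4205
OR_MH = (407.7274 + 321.9760) / (287.4272 + 115.4205) = 729.7035 / 402.8476 = 1.81136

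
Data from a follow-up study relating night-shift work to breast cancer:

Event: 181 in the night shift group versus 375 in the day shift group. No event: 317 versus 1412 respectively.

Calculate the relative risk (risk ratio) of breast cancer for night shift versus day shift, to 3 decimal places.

1.732

From the description: a = 181, b = 317, c = 375, d = 1412.
Risk in exposed = 181/498 = 0.36345; risk in unexposed = 375/1787 = 0.20985.
RR = 0.36345 / 0.20985 = 1.73198
The risk among the exposed is 1.73 times that among the unexposed.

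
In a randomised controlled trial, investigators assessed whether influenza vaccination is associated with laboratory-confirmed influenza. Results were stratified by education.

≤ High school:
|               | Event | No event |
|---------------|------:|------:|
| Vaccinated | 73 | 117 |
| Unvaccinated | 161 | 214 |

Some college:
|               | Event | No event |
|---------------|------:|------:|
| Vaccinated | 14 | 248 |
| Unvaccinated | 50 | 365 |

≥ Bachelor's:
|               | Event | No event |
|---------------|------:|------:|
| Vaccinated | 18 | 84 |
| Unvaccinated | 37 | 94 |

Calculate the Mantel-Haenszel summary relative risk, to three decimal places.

0.749

RR_MH = Σ(aᵢ·n₀ᵢ/nᵢ) / Σ(cᵢ·n₁ᵢ/nᵢ), with n₁ᵢ = aᵢ+bᵢ (exposed), n₀ᵢ = cᵢ+dᵢ (unexposed), nᵢ = n₁ᵢ+n₀ᵢ.
Stratum 1 (≤ High school): n₁ = 190, n₀ = 375, n = 565; a·n₀/n = 73·375/565 = 48.4513; c·n₁/n = 161·190/565 = 54.1416
Stratum 2 (Some college): n₁ = 262, n₀ = 415, n = 677; a·n₀/n = 14·415/677 = 8.5820; c·n₁/n = 50·262/677 = 19.3501
Stratum 3 (≥ Bachelor's): n₁ = 102, n₀ = 131, n = 233; a·n₀/n = 18·131/233 = 10.1202; c·n₁/n = 37·102/233 = 16.1974
RR_MH = (48.4513 + 8.5820 + 10.1202) / (54.1416 + 19.3501 + 16.1974) = 67.1535 / 89.6891 = 0.74874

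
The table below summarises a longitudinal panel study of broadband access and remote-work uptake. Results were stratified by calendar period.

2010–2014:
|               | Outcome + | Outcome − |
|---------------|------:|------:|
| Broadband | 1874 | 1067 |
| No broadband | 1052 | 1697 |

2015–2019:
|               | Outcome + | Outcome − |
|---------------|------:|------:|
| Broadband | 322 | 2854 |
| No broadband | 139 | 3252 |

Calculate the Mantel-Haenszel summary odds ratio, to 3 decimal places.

OR_MH = Σ(aᵢdᵢ/nᵢ) / Σ(bᵢcᵢ/nᵢ), where nᵢ is the stratum total.
Stratum 1 (2010–2014): n = 5690; a·d/n = 1874·1697/5690 = 558.9065; b·c/n = 1067·1052/5690 = 197.2731
Stratum 2 (2015–2019): n = 6567; a·d/n = 322·3252/6567 = 159.4555; b·c/n = 2854·139/6567 = 60.4090
OR_MH = (558.9065 + 159.4555) / (197.2731 + 60.4090) = 718.3620 / 257.6821 = 2.78778

2.788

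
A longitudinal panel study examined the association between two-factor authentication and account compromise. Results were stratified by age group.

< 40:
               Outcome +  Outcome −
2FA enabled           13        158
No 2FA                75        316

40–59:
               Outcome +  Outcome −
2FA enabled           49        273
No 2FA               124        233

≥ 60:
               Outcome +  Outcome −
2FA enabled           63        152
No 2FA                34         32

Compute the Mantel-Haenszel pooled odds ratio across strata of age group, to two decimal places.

0.35

OR_MH = Σ(aᵢdᵢ/nᵢ) / Σ(bᵢcᵢ/nᵢ), where nᵢ is the stratum total.
Stratum 1 (< 40): n = 562; a·d/n = 13·316/562 = 7.3096; b·c/n = 158·75/562 = 21.0854
Stratum 2 (40–59): n = 679; a·d/n = 49·233/679 = 16.8144; b·c/n = 273·124/679 = 49.8557
Stratum 3 (≥ 60): n = 281; a·d/n = 63·32/281 = 7.1744; b·c/n = 152·34/281 = 18.3915
OR_MH = (7.3096 + 16.8144 + 7.1744) / (21.0854 + 49.8557 + 18.3915) = 31.2984 / 89.3325 = 0.35036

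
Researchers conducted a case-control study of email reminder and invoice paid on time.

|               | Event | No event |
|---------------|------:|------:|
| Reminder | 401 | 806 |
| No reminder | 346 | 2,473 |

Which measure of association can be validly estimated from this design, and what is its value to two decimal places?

Cells: a = 401, b = 806, c = 346, d = 2473.
This is a case-control study: participants were sampled on outcome status, so risks in the source population cannot be estimated directly — relative risk is not valid here. The odds ratio is the appropriate measure.
OR = (a·d)/(b·c) = (401 × 2473) / (806 × 346) = 991673 / 278876 = 3.55596

3.56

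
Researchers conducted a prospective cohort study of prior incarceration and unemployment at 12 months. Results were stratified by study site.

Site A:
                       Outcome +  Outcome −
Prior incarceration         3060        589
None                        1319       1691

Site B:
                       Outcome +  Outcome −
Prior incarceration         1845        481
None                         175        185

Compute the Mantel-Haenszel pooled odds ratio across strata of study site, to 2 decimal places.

6.11

OR_MH = Σ(aᵢdᵢ/nᵢ) / Σ(bᵢcᵢ/nᵢ), where nᵢ is the stratum total.
Stratum 1 (Site A): n = 6659; a·d/n = 3060·1691/6659 = 777.0626; b·c/n = 589·1319/6659 = 116.6678
Stratum 2 (Site B): n = 2686; a·d/n = 1845·185/2686 = 127.0756; b·c/n = 481·175/2686 = 31.3384
OR_MH = (777.0626 + 127.0756) / (116.6678 + 31.3384) = 904.1382 / 148.0062 = 6.10878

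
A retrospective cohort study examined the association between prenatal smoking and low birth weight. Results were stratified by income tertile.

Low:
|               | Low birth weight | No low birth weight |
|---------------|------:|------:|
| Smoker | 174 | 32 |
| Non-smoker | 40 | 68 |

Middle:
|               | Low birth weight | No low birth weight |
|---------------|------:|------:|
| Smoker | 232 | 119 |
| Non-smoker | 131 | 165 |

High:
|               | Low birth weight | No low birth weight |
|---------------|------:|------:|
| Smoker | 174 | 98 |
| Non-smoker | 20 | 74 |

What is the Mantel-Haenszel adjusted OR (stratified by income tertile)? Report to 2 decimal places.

OR_MH = Σ(aᵢdᵢ/nᵢ) / Σ(bᵢcᵢ/nᵢ), where nᵢ is the stratum total.
Stratum 1 (Low): n = 314; a·d/n = 174·68/314 = 37.6815; b·c/n = 32·40/314 = 4.0764
Stratum 2 (Middle): n = 647; a·d/n = 232·165/647 = 59.1654; b·c/n = 119·131/647 = 24.0943
Stratum 3 (High): n = 366; a·d/n = 174·74/366 = 35.1803; b·c/n = 98·20/366 = 5.3552
OR_MH = (37.6815 + 59.1654 + 35.1803) / (4.0764 + 24.0943 + 5.3552) = 132.0272 / 33.5259 = 3.93807

3.94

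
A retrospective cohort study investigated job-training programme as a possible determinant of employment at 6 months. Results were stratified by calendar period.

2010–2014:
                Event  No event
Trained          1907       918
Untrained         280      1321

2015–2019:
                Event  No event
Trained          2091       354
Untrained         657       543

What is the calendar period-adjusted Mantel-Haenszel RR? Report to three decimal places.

RR_MH = Σ(aᵢ·n₀ᵢ/nᵢ) / Σ(cᵢ·n₁ᵢ/nᵢ), with n₁ᵢ = aᵢ+bᵢ (exposed), n₀ᵢ = cᵢ+dᵢ (unexposed), nᵢ = n₁ᵢ+n₀ᵢ.
Stratum 1 (2010–2014): n₁ = 2825, n₀ = 1601, n = 4426; a·n₀/n = 1907·1601/4426 = 689.8118; c·n₁/n = 280·2825/4426 = 178.7167
Stratum 2 (2015–2019): n₁ = 2445, n₀ = 1200, n = 3645; a·n₀/n = 2091·1200/3645 = 688.3951; c·n₁/n = 657·2445/3645 = 440.7037
RR_MH = (689.8118 + 688.3951) / (178.7167 + 440.7037) = 1378.2069 / 619.4204 = 2.22499

2.225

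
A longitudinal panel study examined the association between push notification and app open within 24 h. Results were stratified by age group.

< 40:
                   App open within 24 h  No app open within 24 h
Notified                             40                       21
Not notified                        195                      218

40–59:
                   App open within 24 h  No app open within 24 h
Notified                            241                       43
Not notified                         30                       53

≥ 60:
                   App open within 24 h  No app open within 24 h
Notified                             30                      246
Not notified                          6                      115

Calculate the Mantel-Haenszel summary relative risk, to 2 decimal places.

1.88

RR_MH = Σ(aᵢ·n₀ᵢ/nᵢ) / Σ(cᵢ·n₁ᵢ/nᵢ), with n₁ᵢ = aᵢ+bᵢ (exposed), n₀ᵢ = cᵢ+dᵢ (unexposed), nᵢ = n₁ᵢ+n₀ᵢ.
Stratum 1 (< 40): n₁ = 61, n₀ = 413, n = 474; a·n₀/n = 40·413/474 = 34.8523; c·n₁/n = 195·61/474 = 25.0949
Stratum 2 (40–59): n₁ = 284, n₀ = 83, n = 367; a·n₀/n = 241·83/367 = 54.5041; c·n₁/n = 30·284/367 = 23.2153
Stratum 3 (≥ 60): n₁ = 276, n₀ = 121, n = 397; a·n₀/n = 30·121/397 = 9.1436; c·n₁/n = 6·276/397 = 4.1713
RR_MH = (34.8523 + 54.5041 + 9.1436) / (25.0949 + 23.2153 + 4.1713) = 98.5000 / 52.4815 = 1.87685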